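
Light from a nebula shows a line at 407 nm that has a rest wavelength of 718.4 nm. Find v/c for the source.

λ'/λ₀ = 0.5665 < 1 (blueshift), so the source is approaching.
λ'/λ₀ = √((1 − β)/(1 + β)) for an approaching source ⇒ β = (1 − r²)/(1 + r²) with r = λ'/λ₀.
β = (1 − 0.3210)/(1 + 0.3210) ≈ 0.514.

0.514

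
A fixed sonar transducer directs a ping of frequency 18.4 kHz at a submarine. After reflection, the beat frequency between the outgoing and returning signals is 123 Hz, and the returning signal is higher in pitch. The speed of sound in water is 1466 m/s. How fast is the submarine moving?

Double Doppler shift off a moving reflector: f₂ = f₀ · (v + u)/(v − u) (u > 0 toward emitter).
Returning signal is higher, so f₂ = f₀ + Δf = 18400 + 123 = 18523 Hz.
Rearranging, u = v · (f₂ − f₀)/(f₂ + f₀) = 1466 × 123/36923 ≈ 4.9 m/s.
So the submarine is moving at 4.9 m/s toward the emitter.

4.9 m/s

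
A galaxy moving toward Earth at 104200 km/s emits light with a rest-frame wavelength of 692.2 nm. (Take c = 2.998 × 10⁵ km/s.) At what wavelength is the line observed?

β = v/c = 104200/299800 = 0.3476.
Relativistic Doppler for wavelength: λ' = λ₀ · √((1 − β)/(1 + β)).
λ' = 692.2 × √(0.6524/1.3476) = 692.2 × 0.69581 ≈ 481.6 nm.

481.6 nm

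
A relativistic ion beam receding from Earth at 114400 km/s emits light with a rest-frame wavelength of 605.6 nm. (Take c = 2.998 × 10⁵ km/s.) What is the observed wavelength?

β = v/c = 114400/299800 = 0.3816.
Relativistic Doppler for wavelength: λ' = λ₀ · √((1 + β)/(1 − β)).
λ' = 605.6 × √(1.3816/0.6184) = 605.6 × 1.49469 ≈ 905.2 nm.

905.2 nm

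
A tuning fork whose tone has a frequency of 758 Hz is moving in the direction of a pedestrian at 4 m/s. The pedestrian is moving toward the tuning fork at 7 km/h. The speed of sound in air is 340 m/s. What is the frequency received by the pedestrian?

771 Hz

7 km/h = 1.944 m/s.
Both move, so f' = f · (v + v_o)/(v − v_s).
f' = 758 × (340 + 1.944)/(340 − 4) = 758 × 341.94/336 ≈ 771 Hz.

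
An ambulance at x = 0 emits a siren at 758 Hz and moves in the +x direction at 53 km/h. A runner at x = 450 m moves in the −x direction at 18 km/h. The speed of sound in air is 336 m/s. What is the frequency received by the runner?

53 km/h = 14.72 m/s; 18 km/h = 5 m/s.
The observer lies on the +x side, so the source is heading toward the observer and the observer is heading toward the source.
Both move, so f' = f · (v + v_o)/(v − v_s).
f' = 758 × (336 + 5)/(336 − 14.72) = 758 × 341/321.28 ≈ 805 Hz.

805 Hz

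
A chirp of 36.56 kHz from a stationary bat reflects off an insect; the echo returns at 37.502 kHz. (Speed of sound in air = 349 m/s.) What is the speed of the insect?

4.4 m/s

Double Doppler shift off a moving reflector: f₂ = f₀ · (v + u)/(v − u) (u > 0 toward emitter).
Rearranging, u = v · (f₂ − f₀)/(f₂ + f₀) = 349 × 0.942/74.062 ≈ 4.4 m/s.
So the insect is moving at 4.4 m/s toward the emitter.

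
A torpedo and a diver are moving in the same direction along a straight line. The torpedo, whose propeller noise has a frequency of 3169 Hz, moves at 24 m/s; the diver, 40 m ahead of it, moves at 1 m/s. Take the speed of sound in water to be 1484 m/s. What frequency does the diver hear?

3219 Hz

The diver is ahead, so the torpedo is moving toward it while the diver is moving away from the torpedo.
Both move, so f' = f · (v − v_o)/(v − v_s).
f' = 3169 × (1484 − 1)/(1484 − 24) = 3169 × 1483/1460 ≈ 3219 Hz.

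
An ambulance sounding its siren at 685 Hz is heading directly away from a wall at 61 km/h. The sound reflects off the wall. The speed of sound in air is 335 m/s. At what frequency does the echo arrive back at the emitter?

61 km/h = 16.94 m/s.
The wall receives the sound from a moving source: f₁ = f₀ · v/(v + v_e) = 685 × 335/351.94 ≈ 652 Hz.
On the return leg the ambulance is a moving observer: f₂ = f₁ · (v − v_e)/v = 652 × 318.06/335 ≈ 619 Hz.
Equivalently f₂ = f₀ · (v − v_e)/(v + v_e).

619 Hz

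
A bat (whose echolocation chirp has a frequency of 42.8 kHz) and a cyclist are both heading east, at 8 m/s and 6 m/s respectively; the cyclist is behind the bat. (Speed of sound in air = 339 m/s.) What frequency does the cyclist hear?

42.6 kHz

The cyclist is behind, so the bat is moving away from it while the cyclist is moving toward the bat.
General Doppler shift: f' = f · (v + v_o)/(v + v_s).
f' = 42.8 × (339 + 6)/(339 + 8) = 42.8 × 345/347 ≈ 42.6 kHz.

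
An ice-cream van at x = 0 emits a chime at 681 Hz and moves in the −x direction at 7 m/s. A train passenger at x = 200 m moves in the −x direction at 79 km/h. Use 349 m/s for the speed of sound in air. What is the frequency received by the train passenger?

710 Hz

79 km/h = 21.94 m/s.
The observer lies on the +x side, so the source is heading away from the observer and the observer is heading toward the source.
Both move, so f' = f · (v + v_o)/(v + v_s).
f' = 681 × (349 + 21.94)/(349 + 7) = 681 × 370.94/356 ≈ 710 Hz.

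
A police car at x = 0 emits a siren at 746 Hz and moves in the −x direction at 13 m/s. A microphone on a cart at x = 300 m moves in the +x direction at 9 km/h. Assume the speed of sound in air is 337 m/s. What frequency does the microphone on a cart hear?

9 km/h = 2.5 m/s.
The observer lies on the +x side, so the source is heading away from the observer and the observer is heading away from the source.
Both move, so f' = f · (v − v_o)/(v + v_s).
f' = 746 × (337 − 2.5)/(337 + 13) = 746 × 334.5/350 ≈ 713 Hz.

713 Hz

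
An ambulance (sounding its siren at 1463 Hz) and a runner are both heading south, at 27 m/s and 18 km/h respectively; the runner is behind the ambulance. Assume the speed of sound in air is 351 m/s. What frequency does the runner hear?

1378 Hz

18 km/h = 5 m/s.
The runner is behind, so the ambulance is moving away from it while the runner is moving toward the ambulance.
With source receding and observer approaching, f' = f · (v + v_o)/(v + v_s).
f' = 1463 × (351 + 5)/(351 + 27) = 1463 × 356/378 ≈ 1378 Hz.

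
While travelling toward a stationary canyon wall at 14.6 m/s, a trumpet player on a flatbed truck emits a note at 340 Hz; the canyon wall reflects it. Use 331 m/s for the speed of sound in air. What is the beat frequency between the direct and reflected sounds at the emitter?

31.4 Hz

The canyon wall receives the sound from a moving source: f₁ = f₀ · v/(v − v_e) = 340 × 331/316.4 ≈ 355.7 Hz.
On the return leg the trumpet player on a flatbed truck is a moving observer: f₂ = f₁ · (v + v_e)/v = 355.7 × 345.6/331 ≈ 371.4 Hz.
Equivalently f₂ = f₀ · (v + v_e)/(v − v_e).
Beat against the emitted tone: |f₂ − f₀| = 2v_e·f₀/(v − v_e) = 2 × 14.6 × 340/316.4 ≈ 31.4 Hz.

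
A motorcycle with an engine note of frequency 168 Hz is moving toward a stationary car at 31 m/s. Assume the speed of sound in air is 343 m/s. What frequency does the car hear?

Only the source moves, toward the listener, so f' = f · v/(v − v_s).
f' = 168 × 343/(343 − 31) = 168 × 343/312 ≈ 185 Hz.

185 Hz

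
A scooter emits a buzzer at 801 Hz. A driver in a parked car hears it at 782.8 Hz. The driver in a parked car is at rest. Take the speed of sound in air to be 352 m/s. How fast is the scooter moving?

f' < f, so the scooter is receding.
f' = f · v/(v + v_s) ⇒ v_s = v · |1 − f/f'|.
v_s = 352 × |1 − 801/782.8| = 352 × 0.02325 ≈ 8.2 m/s.

8.2 m/s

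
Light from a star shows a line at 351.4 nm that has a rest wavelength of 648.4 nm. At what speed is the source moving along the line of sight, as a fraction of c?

λ'/λ₀ = 0.5419 < 1 (blueshift), so the source is approaching.
λ'/λ₀ = √((1 − β)/(1 + β)) for an approaching source ⇒ β = (1 − r²)/(1 + r²) with r = λ'/λ₀.
β = (1 − 0.2937)/(1 + 0.2937) ≈ 0.546.

0.546c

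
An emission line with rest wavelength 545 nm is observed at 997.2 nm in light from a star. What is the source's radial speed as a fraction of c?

λ'/λ₀ = 1.8297 > 1 (redshift), so the source is receding.
λ'/λ₀ = √((1 + β)/(1 − β)) for a receding source ⇒ β = (r² − 1)/(r² + 1) with r = λ'/λ₀.
β = (3.3479 − 1)/(3.3479 + 1) ≈ 0.540.

0.540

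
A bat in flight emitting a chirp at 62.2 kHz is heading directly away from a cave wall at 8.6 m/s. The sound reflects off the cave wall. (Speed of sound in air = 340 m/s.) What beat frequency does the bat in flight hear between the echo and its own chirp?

The cave wall receives the sound from a moving source: f₁ = f₀ · v/(v + v_e) = 62.2 × 340/348.6 ≈ 60.67 kHz.
On the return leg the bat in flight is a moving observer: f₂ = f₁ · (v − v_e)/v = 60.67 × 331.4/340 ≈ 59.13 kHz.
Equivalently f₂ = f₀ · (v − v_e)/(v + v_e).
Beat against the emitted tone (with f₀ = 62200 Hz): |f₂ − f₀| = 2v_e·f₀/(v + v_e) = 2 × 8.6 × 62200/348.6 ≈ 3069 Hz.

3069 Hz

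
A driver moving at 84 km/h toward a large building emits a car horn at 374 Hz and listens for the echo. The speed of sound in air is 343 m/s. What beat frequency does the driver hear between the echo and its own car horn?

84 km/h = 23.33 m/s.
The large building receives the sound from a moving source: f₁ = f₀ · v/(v − v_e) = 374 × 343/319.67 ≈ 401.3 Hz.
On the return leg the driver is a moving observer: f₂ = f₁ · (v + v_e)/v = 401.3 × 366.33/343 ≈ 428.6 Hz.
Equivalently f₂ = f₀ · (v + v_e)/(v − v_e).
Beat against the emitted tone: |f₂ − f₀| = 2v_e·f₀/(v − v_e) = 2 × 23.33 × 374/319.67 ≈ 54.6 Hz.

54.6 Hz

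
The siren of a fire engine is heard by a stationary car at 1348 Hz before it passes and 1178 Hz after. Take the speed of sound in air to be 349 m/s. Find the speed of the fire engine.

f₁/f₂ = (v + v_s)/(v − v_s), so v_s = v · (f₁ − f₂)/(f₁ + f₂).
v_s = 349 × (1348 − 1178)/(1348 + 1178) = 349 × 170/2526 ≈ 23.5 m/s.

23.5 m/s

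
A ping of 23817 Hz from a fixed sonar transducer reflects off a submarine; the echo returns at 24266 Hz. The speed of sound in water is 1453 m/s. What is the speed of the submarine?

Double Doppler shift off a moving reflector: f₂ = f₀ · (v + u)/(v − u) (u > 0 toward emitter).
Rearranging, u = v · (f₂ − f₀)/(f₂ + f₀) = 1453 × 449/48083 ≈ 13.6 m/s.
So the submarine is moving at 13.6 m/s toward the emitter.

13.6 m/s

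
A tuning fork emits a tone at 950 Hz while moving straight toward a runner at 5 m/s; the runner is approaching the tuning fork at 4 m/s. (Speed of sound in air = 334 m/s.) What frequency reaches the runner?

976 Hz

General Doppler shift: f' = f · (v + v_o)/(v − v_s).
f' = 950 × (334 + 4)/(334 − 5) = 950 × 338/329 ≈ 976 Hz.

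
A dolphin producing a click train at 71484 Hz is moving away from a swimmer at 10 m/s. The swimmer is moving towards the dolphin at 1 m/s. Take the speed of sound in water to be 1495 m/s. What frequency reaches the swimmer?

71057 Hz

Both move, so f' = f · (v + v_o)/(v + v_s).
f' = 71484 × (1495 + 1)/(1495 + 10) = 71484 × 1496/1505 ≈ 71057 Hz.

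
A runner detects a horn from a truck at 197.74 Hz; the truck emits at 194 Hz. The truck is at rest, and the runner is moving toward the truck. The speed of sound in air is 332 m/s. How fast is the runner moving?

6.4 m/s

f' = f · (v + v_o)/v ⇒ v_o = v · |f'/f − 1|.
v_o = 332 × |197.74/194 − 1| = 332 × 0.01928 ≈ 6.4 m/s.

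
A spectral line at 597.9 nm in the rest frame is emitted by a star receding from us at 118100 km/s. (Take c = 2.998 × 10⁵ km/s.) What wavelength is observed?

β = v/c = 118100/299800 = 0.3939.
Relativistic Doppler for wavelength: λ' = λ₀ · √((1 + β)/(1 − β)).
λ' = 597.9 × √(1.3939/0.6061) = 597.9 × 1.51656 ≈ 906.7 nm.

906.7 nm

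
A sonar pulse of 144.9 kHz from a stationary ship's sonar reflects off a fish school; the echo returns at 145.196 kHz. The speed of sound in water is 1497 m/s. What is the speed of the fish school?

1.53 m/s

Double Doppler shift off a moving reflector: f₂ = f₀ · (v + u)/(v − u) (u > 0 toward emitter).
Rearranging, u = v · (f₂ − f₀)/(f₂ + f₀) = 1497 × 0.296/290.096 ≈ 1.53 m/s.
So the fish school is moving at 1.53 m/s toward the emitter.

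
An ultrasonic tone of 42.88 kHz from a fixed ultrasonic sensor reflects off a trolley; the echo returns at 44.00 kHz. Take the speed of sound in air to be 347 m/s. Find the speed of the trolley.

Double Doppler shift off a moving reflector: f₂ = f₀ · (v + u)/(v − u) (u > 0 toward emitter).
Rearranging, u = v · (f₂ − f₀)/(f₂ + f₀) = 347 × 1.12/86.88 ≈ 4.5 m/s.
So the trolley is moving at 4.5 m/s toward the emitter.

4.5 m/s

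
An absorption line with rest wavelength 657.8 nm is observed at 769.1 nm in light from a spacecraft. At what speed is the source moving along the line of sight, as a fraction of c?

0.155c

λ'/λ₀ = 1.1692 > 1 (redshift), so the source is receding.
λ'/λ₀ = √((1 + β)/(1 − β)) for a receding source ⇒ β = (r² − 1)/(r² + 1) with r = λ'/λ₀.
β = (1.3670 − 1)/(1.3670 + 1) ≈ 0.155.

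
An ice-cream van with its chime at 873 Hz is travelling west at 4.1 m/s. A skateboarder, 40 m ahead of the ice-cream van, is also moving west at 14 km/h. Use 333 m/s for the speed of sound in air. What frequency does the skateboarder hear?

874 Hz

14 km/h = 3.889 m/s.
The skateboarder is ahead, so the ice-cream van is moving toward it while the skateboarder is moving away from the ice-cream van.
With source approaching and observer receding, f' = f · (v − v_o)/(v − v_s).
f' = 873 × (333 − 3.889)/(333 − 4.1) = 873 × 329.11/328.9 ≈ 874 Hz.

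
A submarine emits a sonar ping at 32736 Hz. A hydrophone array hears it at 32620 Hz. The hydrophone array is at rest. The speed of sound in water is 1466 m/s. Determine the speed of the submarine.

5.2 m/s

f' < f, so the submarine is receding.
f' = f · v/(v + v_s) ⇒ v_s = v · |1 − f/f'|.
v_s = 1466 × |1 − 32736/32620| = 1466 × 0.003556 ≈ 5.2 m/s.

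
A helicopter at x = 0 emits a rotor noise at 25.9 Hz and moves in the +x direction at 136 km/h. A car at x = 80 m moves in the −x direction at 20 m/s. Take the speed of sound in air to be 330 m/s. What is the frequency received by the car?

31.0 Hz

136 km/h = 37.78 m/s.
The observer lies on the +x side, so the source is heading toward the observer and the observer is heading toward the source.
General Doppler shift: f' = f · (v + v_o)/(v − v_s).
f' = 25.9 × (330 + 20)/(330 − 37.78) = 25.9 × 350/292.22 ≈ 31.0 Hz.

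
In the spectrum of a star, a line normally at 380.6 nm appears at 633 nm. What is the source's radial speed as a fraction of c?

0.469

λ'/λ₀ = 1.6632 > 1 (redshift), so the source is receding.
λ'/λ₀ = √((1 + β)/(1 − β)) for a receding source ⇒ β = (r² − 1)/(r² + 1) with r = λ'/λ₀.
β = (2.7661 − 1)/(2.7661 + 1) ≈ 0.469.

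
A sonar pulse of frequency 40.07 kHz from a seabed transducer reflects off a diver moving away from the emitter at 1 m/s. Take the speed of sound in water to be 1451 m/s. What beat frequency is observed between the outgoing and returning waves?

55.2 Hz

The diver first receives the wave as a moving observer: f₁ = f₀ · (v − u)/v = 40.07 × (1451 − 1)/1451 ≈ 40.0424 kHz.
The reflection then acts as a moving source: f₂ = f₁ · v/(v + u) ≈ 40.0148 kHz.
Equivalently f₂ = f₀ · (v − u)/(v + u).
Beat frequency (with f₀ = 40070 Hz): |f₂ − f₀| = 2u·f₀/(v + u) = 2 × 1 × 40070/1452 ≈ 55.2 Hz.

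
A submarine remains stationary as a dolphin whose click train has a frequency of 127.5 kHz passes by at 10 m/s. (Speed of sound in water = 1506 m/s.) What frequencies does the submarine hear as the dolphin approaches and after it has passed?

Approaching: f₁ = f · v/(v − v_s) = 127.5 × 1506/1496 ≈ 128.4 kHz.
Receding: f₂ = f · v/(v + v_s) = 127.5 × 1506/1516 ≈ 126.7 kHz.

128.4 kHz approaching; 126.7 kHz receding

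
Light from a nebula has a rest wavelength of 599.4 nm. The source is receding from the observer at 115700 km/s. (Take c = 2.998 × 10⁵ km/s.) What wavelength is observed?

β = v/c = 115700/299800 = 0.3859.
Relativistic Doppler for wavelength: λ' = λ₀ · √((1 + β)/(1 − β)).
λ' = 599.4 × √(1.3859/0.6141) = 599.4 × 1.50231 ≈ 900.5 nm.

900.5 nm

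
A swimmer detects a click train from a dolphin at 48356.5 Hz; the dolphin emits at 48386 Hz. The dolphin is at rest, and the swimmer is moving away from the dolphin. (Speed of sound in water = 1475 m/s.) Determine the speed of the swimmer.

f' = f · (v − v_o)/v ⇒ v_o = v · |f'/f − 1|.
v_o = 1475 × |48356.5/48386 − 1| = 1475 × 0.0006097 ≈ 0.90 m/s.

0.90 m/s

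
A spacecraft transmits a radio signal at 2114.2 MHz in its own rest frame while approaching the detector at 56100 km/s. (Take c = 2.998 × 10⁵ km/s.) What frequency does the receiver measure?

β = v/c = 56100/299800 = 0.1871.
Relativistic Doppler for frequency: f' = f₀ · √((1 + β)/(1 − β)).
f' = 2114.2 × √(1.1871/0.8129) = 2114.2 × 1.20847 ≈ 2554.9 MHz.

2554.9 MHz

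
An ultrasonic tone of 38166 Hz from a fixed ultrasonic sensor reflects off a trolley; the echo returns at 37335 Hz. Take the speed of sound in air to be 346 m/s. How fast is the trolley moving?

Double Doppler shift off a moving reflector: f₂ = f₀ · (v + u)/(v − u) (u > 0 toward emitter).
Rearranging, u = v · (f₂ − f₀)/(f₂ + f₀) = 346 × -831/75501 ≈ -3.8 m/s.
So the trolley is moving at 3.8 m/s away from the emitter.

3.8 m/s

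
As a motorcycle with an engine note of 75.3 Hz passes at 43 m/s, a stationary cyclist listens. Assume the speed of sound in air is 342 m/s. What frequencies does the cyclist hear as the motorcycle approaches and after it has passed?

86 Hz approaching; 67 Hz receding

Approaching: f₁ = f · v/(v − v_s) = 75.3 × 342/299 ≈ 86 Hz.
Receding: f₂ = f · v/(v + v_s) = 75.3 × 342/385 ≈ 67 Hz.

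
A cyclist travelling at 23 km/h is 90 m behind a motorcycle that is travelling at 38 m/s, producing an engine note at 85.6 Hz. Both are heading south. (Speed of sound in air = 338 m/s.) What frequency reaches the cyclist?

78 Hz

23 km/h = 6.389 m/s.
The cyclist is behind, so the motorcycle is moving away from it while the cyclist is moving toward the motorcycle.
Both move, so f' = f · (v + v_o)/(v + v_s).
f' = 85.6 × (338 + 6.389)/(338 + 38) = 85.6 × 344.39/376 ≈ 78 Hz.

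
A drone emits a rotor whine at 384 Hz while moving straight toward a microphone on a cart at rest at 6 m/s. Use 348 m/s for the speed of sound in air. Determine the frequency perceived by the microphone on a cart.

With the source moving toward a stationary observer, f' = f · v/(v − v_s).
f' = 384 × 348/(348 − 6) = 384 × 348/342 ≈ 391 Hz.

391 Hz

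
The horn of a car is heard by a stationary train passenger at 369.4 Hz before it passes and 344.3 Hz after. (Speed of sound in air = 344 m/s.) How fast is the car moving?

f₁/f₂ = (v + v_s)/(v − v_s), so v_s = v · (f₁ − f₂)/(f₁ + f₂).
v_s = 344 × (369.4 − 344.3)/(369.4 + 344.3) = 344 × 25.1/713.7 ≈ 12.1 m/s.

12.1 m/s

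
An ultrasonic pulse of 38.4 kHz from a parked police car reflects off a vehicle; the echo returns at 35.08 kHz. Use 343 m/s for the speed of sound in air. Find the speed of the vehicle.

15.5 m/s

Double Doppler shift off a moving reflector: f₂ = f₀ · (v + u)/(v − u) (u > 0 toward emitter).
Rearranging, u = v · (f₂ − f₀)/(f₂ + f₀) = 343 × -3.32/73.48 ≈ -15.5 m/s.
So the vehicle is moving at 15.5 m/s away from the emitter.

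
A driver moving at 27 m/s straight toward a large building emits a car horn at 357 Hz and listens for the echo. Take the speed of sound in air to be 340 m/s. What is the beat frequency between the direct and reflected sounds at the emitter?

The large building receives the sound from a moving source: f₁ = f₀ · v/(v − v_e) = 357 × 340/313 ≈ 387.8 Hz.
On the return leg the driver is a moving observer: f₂ = f₁ · (v + v_e)/v = 387.8 × 367/340 ≈ 418.6 Hz.
Equivalently f₂ = f₀ · (v + v_e)/(v − v_e).
Beat against the emitted tone: |f₂ − f₀| = 2v_e·f₀/(v − v_e) = 2 × 27 × 357/313 ≈ 62 Hz.

62 Hz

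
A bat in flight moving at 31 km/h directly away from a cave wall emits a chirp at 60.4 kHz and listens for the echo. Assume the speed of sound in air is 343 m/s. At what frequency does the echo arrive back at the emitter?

57.4 kHz

31 km/h = 8.611 m/s.
The cave wall receives the sound from a moving source: f₁ = f₀ · v/(v + v_e) = 60.4 × 343/351.61 ≈ 58.9 kHz.
On the return leg the bat in flight is a moving observer: f₂ = f₁ · (v − v_e)/v = 58.9 × 334.39/343 ≈ 57.4 kHz.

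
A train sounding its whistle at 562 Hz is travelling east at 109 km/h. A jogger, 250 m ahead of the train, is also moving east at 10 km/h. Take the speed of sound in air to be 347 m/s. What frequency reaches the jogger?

611 Hz

109 km/h = 30.28 m/s; 10 km/h = 2.778 m/s.
The jogger is ahead, so the train is moving toward it while the jogger is moving away from the train.
General Doppler shift: f' = f · (v − v_o)/(v − v_s).
f' = 562 × (347 − 2.778)/(347 − 30.28) = 562 × 344.22/316.72 ≈ 611 Hz.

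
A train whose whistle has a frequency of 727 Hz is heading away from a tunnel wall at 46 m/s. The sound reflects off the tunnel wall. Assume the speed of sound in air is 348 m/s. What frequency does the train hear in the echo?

557 Hz

The tunnel wall receives the sound from a moving source: f₁ = f₀ · v/(v + v_e) = 727 × 348/394 ≈ 642 Hz.
On the return leg the train is a moving observer: f₂ = f₁ · (v − v_e)/v = 642 × 302/348 ≈ 557 Hz.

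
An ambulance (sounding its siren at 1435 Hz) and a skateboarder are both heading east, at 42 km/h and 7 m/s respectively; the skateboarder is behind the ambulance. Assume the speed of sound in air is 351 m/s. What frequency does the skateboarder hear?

42 km/h = 11.67 m/s.
The skateboarder is behind, so the ambulance is moving away from it while the skateboarder is moving toward the ambulance.
With source receding and observer approaching, f' = f · (v + v_o)/(v + v_s).
f' = 1435 × (351 + 7)/(351 + 11.67) = 1435 × 358/362.67 ≈ 1417 Hz.

1417 Hz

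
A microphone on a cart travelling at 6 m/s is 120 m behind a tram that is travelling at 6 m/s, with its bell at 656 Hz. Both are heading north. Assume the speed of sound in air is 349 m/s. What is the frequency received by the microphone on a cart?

The microphone on a cart is behind, so the tram is moving away from it while the microphone on a cart is moving toward the tram.
Both move, so f' = f · (v + v_o)/(v + v_s).
f' = 656 × (349 + 6)/(349 + 6) = 656 × 355/355 ≈ 656 Hz.

656 Hz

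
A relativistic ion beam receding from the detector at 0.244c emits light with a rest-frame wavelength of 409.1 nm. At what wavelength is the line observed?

Relativistic Doppler for wavelength: λ' = λ₀ · √((1 + β)/(1 − β)).
λ' = 409.1 × √(1.2440/0.7560) = 409.1 × 1.28277 ≈ 524.8 nm.

524.8 nm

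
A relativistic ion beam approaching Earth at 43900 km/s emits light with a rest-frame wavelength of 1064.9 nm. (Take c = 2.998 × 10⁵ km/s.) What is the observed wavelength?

918.9 nm

β = v/c = 43900/299800 = 0.1464.
Relativistic Doppler for wavelength: λ' = λ₀ · √((1 − β)/(1 + β)).
λ' = 1064.9 × √(0.8536/1.1464) = 1064.9 × 0.86287 ≈ 918.9 nm.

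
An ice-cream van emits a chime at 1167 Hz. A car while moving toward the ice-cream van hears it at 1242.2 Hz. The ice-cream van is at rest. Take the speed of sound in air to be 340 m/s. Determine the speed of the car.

21.9 m/s

f' = f · (v + v_o)/v ⇒ v_o = v · |f'/f − 1|.
v_o = 340 × |1242.2/1167 − 1| = 340 × 0.06444 ≈ 21.9 m/s.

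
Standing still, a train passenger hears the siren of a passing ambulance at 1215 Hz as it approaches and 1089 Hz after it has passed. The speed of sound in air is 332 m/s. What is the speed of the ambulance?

18.2 m/s

f₁/f₂ = (v + v_s)/(v − v_s), so v_s = v · (f₁ − f₂)/(f₁ + f₂).
v_s = 332 × (1215 − 1089)/(1215 + 1089) = 332 × 126/2304 ≈ 18.2 m/s.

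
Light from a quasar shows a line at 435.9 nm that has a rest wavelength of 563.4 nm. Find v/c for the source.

λ'/λ₀ = 0.7737 < 1 (blueshift), so the source is approaching.
λ'/λ₀ = √((1 − β)/(1 + β)) for an approaching source ⇒ β = (1 − r²)/(1 + r²) with r = λ'/λ₀.
β = (1 − 0.5986)/(1 + 0.5986) ≈ 0.251.

0.251c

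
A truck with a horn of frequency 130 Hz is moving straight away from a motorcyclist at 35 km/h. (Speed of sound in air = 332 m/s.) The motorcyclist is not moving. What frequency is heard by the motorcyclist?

126 Hz

35 km/h = 9.722 m/s.
With the source moving away from a stationary observer, f' = f · v/(v + v_s).
f' = 130 × 332/(332 + 9.722) = 130 × 332/341.7 ≈ 126 Hz.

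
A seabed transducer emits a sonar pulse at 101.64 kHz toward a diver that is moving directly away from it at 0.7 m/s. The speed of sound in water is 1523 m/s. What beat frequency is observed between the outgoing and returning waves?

At the diver (a moving observer), f₁ = f₀ · (v − u)/v = 101.64 × 1522.3/1523 ≈ 101.5933 kHz.
The reflection then acts as a moving source: f₂ = f₁ · v/(v + u) ≈ 101.5466 kHz.
Beat frequency (with f₀ = 101640 Hz): |f₂ − f₀| = 2u·f₀/(v + u) = 2 × 0.7 × 101640/1523.7 ≈ 93 Hz.

93 Hz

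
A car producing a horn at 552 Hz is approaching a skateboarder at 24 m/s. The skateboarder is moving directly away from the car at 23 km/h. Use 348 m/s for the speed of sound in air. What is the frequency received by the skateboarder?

582 Hz

23 km/h = 6.389 m/s.
Both move, so f' = f · (v − v_o)/(v − v_s).
f' = 552 × (348 − 6.389)/(348 − 24) = 552 × 341.61/324 ≈ 582 Hz.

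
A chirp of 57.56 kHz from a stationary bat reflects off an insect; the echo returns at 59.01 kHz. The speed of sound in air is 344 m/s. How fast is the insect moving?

Double Doppler shift off a moving reflector: f₂ = f₀ · (v + u)/(v − u) (u > 0 toward emitter).
Rearranging, u = v · (f₂ − f₀)/(f₂ + f₀) = 344 × 1.45/116.57 ≈ 4.3 m/s.
So the insect is moving at 4.3 m/s toward the emitter.

4.3 m/s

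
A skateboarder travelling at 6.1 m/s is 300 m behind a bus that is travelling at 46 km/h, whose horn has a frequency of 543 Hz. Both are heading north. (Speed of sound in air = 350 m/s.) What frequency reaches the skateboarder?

533 Hz

46 km/h = 12.78 m/s.
The skateboarder is behind, so the bus is moving away from it while the skateboarder is moving toward the bus.
Both move, so f' = f · (v + v_o)/(v + v_s).
f' = 543 × (350 + 6.1)/(350 + 12.78) = 543 × 356.1/362.78 ≈ 533 Hz.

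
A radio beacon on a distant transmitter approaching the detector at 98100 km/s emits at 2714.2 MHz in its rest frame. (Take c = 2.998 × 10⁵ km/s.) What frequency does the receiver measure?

3812.2 MHz

β = v/c = 98100/299800 = 0.3272.
Relativistic Doppler for frequency: f' = f₀ · √((1 + β)/(1 − β)).
f' = 2714.2 × √(1.3272/0.6728) = 2714.2 × 1.40454 ≈ 3812.2 MHz.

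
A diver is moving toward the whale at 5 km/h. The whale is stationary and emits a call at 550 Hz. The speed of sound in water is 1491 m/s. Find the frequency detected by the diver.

5 km/h = 1.389 m/s.
Moving observer, stationary source: f' = f · (v + v_o)/v.
f' = 550 × (1491 + 1.389)/1491 = 550 × 1492.4/1491 ≈ 551 Hz.

551 Hz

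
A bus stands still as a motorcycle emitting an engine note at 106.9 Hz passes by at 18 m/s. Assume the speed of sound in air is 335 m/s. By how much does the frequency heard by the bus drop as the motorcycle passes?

11.5 Hz

Approaching: f₁ = f · v/(v − v_s) = 106.9 × 335/317 ≈ 113.0 Hz.
Receding: f₂ = f · v/(v + v_s) = 106.9 × 335/353 ≈ 101.4 Hz.
Drop: f₁ − f₂ = 2f·v·v_s/(v² − v_s²) = 2 × 106.9 × 335 × 18/(335² − 18²) ≈ 11.5 Hz.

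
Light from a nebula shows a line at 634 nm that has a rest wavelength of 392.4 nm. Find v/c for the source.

λ'/λ₀ = 1.6157 > 1 (redshift), so the source is receding.
λ'/λ₀ = √((1 + β)/(1 − β)) for a receding source ⇒ β = (r² − 1)/(r² + 1) with r = λ'/λ₀.
β = (2.6105 − 1)/(2.6105 + 1) ≈ 0.446.

0.446c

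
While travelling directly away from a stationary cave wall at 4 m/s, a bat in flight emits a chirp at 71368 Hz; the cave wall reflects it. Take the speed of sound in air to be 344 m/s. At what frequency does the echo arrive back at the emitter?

69727 Hz

The cave wall receives the sound from a moving source: f₁ = f₀ · v/(v + v_e) = 71368 × 344/348 ≈ 70548 Hz.
On the return leg the bat in flight is a moving observer: f₂ = f₁ · (v − v_e)/v = 70548 × 340/344 ≈ 69727 Hz.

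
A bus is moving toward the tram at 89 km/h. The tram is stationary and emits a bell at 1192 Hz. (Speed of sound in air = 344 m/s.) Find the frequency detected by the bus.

89 km/h = 24.72 m/s.
Only the observer moves, toward the source, so f' = f · (v + v_o)/v.
f' = 1192 × (344 + 24.72)/344 = 1192 × 368.72/344 ≈ 1278 Hz.

1278 Hz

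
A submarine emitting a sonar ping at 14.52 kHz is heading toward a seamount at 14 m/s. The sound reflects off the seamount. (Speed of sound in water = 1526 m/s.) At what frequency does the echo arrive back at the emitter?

The seamount receives the sound from a moving source: f₁ = f₀ · v/(v − v_e) = 14.52 × 1526/1512 ≈ 14.65 kHz.
On the return leg the submarine is a moving observer: f₂ = f₁ · (v + v_e)/v = 14.65 × 1540/1526 ≈ 14.79 kHz.

14.79 kHz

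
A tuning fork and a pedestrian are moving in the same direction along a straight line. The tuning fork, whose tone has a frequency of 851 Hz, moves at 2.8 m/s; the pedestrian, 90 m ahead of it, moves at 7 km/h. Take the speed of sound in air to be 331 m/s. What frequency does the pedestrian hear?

7 km/h = 1.944 m/s.
The pedestrian is ahead, so the tuning fork is moving toward it while the pedestrian is moving away from the tuning fork.
Both move, so f' = f · (v − v_o)/(v − v_s).
f' = 851 × (331 − 1.944)/(331 − 2.8) = 851 × 329.06/328.2 ≈ 853 Hz.

853 Hz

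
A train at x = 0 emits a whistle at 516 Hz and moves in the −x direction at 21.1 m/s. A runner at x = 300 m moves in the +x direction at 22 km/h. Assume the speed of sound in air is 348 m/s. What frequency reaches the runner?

478 Hz

22 km/h = 6.111 m/s.
The observer lies on the +x side, so the source is heading away from the observer and the observer is heading away from the source.
With source receding and observer receding, f' = f · (v − v_o)/(v + v_s).
f' = 516 × (348 − 6.111)/(348 + 21.1) = 516 × 341.89/369.1 ≈ 478 Hz.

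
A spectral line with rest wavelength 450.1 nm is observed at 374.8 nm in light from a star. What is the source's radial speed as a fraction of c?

0.181c

λ'/λ₀ = 0.8327 < 1 (blueshift), so the source is approaching.
λ'/λ₀ = √((1 − β)/(1 + β)) for an approaching source ⇒ β = (1 − r²)/(1 + r²) with r = λ'/λ₀.
β = (1 − 0.6934)/(1 + 0.6934) ≈ 0.181.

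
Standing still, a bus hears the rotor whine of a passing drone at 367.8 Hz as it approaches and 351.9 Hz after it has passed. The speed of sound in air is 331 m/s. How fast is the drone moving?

f₁/f₂ = (v + v_s)/(v − v_s), so v_s = v · (f₁ − f₂)/(f₁ + f₂).
v_s = 331 × (367.8 − 351.9)/(367.8 + 351.9) = 331 × 15.9/719.7 ≈ 7.3 m/s.

7.3 m/s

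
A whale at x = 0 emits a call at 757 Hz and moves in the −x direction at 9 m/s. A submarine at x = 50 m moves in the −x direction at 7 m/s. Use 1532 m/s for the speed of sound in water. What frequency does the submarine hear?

756 Hz

The observer lies on the +x side, so the source is heading away from the observer and the observer is heading toward the source.
With source receding and observer approaching, f' = f · (v + v_o)/(v + v_s).
f' = 757 × (1532 + 7)/(1532 + 9) = 757 × 1539/1541 ≈ 756 Hz.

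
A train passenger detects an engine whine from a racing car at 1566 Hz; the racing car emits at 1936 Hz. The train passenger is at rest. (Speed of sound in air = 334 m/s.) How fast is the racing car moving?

79 m/s

f' < f, so the racing car is receding.
f' = f · v/(v + v_s) ⇒ v_s = v · |1 − f/f'|.
v_s = 334 × |1 − 1936/1566| = 334 × 0.2363 ≈ 79 m/s.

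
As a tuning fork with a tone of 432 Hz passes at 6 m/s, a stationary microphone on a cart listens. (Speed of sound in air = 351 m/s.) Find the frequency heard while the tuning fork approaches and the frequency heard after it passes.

Approaching: f₁ = f · v/(v − v_s) = 432 × 351/345 ≈ 440 Hz.
Receding: f₂ = f · v/(v + v_s) = 432 × 351/357 ≈ 425 Hz.

440 Hz approaching; 425 Hz receding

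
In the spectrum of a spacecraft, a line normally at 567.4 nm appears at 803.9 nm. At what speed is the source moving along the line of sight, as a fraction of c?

0.335

λ'/λ₀ = 1.4168 > 1 (redshift), so the source is receding.
λ'/λ₀ = √((1 + β)/(1 − β)) for a receding source ⇒ β = (r² − 1)/(r² + 1) with r = λ'/λ₀.
β = (2.0074 − 1)/(2.0074 + 1) ≈ 0.335.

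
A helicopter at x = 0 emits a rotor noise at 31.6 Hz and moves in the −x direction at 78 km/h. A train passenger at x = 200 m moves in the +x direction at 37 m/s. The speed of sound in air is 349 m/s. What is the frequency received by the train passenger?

26.6 Hz

78 km/h = 21.67 m/s.
The observer lies on the +x side, so the source is heading away from the observer and the observer is heading away from the source.
With source receding and observer receding, f' = f · (v − v_o)/(v + v_s).
f' = 31.6 × (349 − 37)/(349 + 21.67) = 31.6 × 312/370.67 ≈ 26.6 Hz.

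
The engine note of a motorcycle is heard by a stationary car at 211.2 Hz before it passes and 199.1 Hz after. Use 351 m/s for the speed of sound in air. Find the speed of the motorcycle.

f₁/f₂ = (v + v_s)/(v − v_s), so v_s = v · (f₁ − f₂)/(f₁ + f₂).
v_s = 351 × (211.2 − 199.1)/(211.2 + 199.1) = 351 × 12.1/410.3 ≈ 10.4 m/s.

10.4 m/s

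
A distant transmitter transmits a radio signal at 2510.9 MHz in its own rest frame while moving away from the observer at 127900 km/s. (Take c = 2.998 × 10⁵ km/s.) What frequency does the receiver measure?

1591.8 MHz

β = v/c = 127900/299800 = 0.4266.
Relativistic Doppler for frequency: f' = f₀ · √((1 − β)/(1 + β)).
f' = 2510.9 × √(0.5734/1.4266) = 2510.9 × 0.63397 ≈ 1591.8 MHz.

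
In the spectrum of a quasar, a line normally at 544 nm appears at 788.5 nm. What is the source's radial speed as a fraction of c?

λ'/λ₀ = 1.4494 > 1 (redshift), so the source is receding.
λ'/λ₀ = √((1 + β)/(1 − β)) for a receding source ⇒ β = (r² − 1)/(r² + 1) with r = λ'/λ₀.
β = (2.1009 − 1)/(2.1009 + 1) ≈ 0.355.

0.355c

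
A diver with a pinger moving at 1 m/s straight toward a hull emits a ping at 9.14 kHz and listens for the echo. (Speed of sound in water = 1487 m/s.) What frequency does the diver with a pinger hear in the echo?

9.15 kHz

The hull receives the sound from a moving source: f₁ = f₀ · v/(v − v_e) = 9.14 × 1487/1486 ≈ 9.15 kHz.
On the return leg the diver with a pinger is a moving observer: f₂ = f₁ · (v + v_e)/v = 9.15 × 1488/1487 ≈ 9.15 kHz.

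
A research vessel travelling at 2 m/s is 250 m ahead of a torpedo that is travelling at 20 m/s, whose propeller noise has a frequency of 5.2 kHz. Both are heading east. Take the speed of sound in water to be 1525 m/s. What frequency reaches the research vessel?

The research vessel is ahead, so the torpedo is moving toward it while the research vessel is moving away from the torpedo.
Both move, so f' = f · (v − v_o)/(v − v_s).
f' = 5.2 × (1525 − 2)/(1525 − 20) = 5.2 × 1523/1505 ≈ 5.26 kHz.

5.26 kHz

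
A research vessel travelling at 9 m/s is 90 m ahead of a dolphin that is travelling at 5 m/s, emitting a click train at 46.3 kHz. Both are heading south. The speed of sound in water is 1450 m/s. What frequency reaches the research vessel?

The research vessel is ahead, so the dolphin is moving toward it while the research vessel is moving away from the dolphin.
General Doppler shift: f' = f · (v − v_o)/(v − v_s).
f' = 46.3 × (1450 − 9)/(1450 − 5) = 46.3 × 1441/1445 ≈ 46.2 kHz.

46.2 kHz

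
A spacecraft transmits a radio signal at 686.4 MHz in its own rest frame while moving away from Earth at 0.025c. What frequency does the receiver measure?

669.4 MHz

Relativistic Doppler for frequency: f' = f₀ · √((1 − β)/(1 + β)).
f' = 686.4 × √(0.9750/1.0250) = 686.4 × 0.97530 ≈ 669.4 MHz.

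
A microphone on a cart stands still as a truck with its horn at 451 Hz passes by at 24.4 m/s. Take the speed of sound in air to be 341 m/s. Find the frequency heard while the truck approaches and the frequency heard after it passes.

486 Hz approaching; 421 Hz receding

Approaching: f₁ = f · v/(v − v_s) = 451 × 341/316.6 ≈ 486 Hz.
Receding: f₂ = f · v/(v + v_s) = 451 × 341/365.4 ≈ 421 Hz.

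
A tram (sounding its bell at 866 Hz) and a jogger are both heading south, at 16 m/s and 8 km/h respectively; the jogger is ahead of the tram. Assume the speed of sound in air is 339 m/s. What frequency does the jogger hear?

903 Hz

8 km/h = 2.222 m/s.
The jogger is ahead, so the tram is moving toward it while the jogger is moving away from the tram.
Both move, so f' = f · (v − v_o)/(v − v_s).
f' = 866 × (339 − 2.222)/(339 − 16) = 866 × 336.78/323 ≈ 903 Hz.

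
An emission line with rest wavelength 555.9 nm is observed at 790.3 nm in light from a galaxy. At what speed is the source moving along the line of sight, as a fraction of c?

0.338

λ'/λ₀ = 1.4217 > 1 (redshift), so the source is receding.
λ'/λ₀ = √((1 + β)/(1 − β)) for a receding source ⇒ β = (r² − 1)/(r² + 1) with r = λ'/λ₀.
β = (2.0211 − 1)/(2.0211 + 1) ≈ 0.338.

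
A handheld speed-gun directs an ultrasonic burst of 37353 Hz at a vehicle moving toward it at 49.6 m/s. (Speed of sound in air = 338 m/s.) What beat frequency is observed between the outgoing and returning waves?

The vehicle first receives the wave as a moving observer: f₁ = f₀ · (v + u)/v = 37353 × (338 + 49.6)/338 ≈ 42834 Hz.
The reflection then acts as a moving source: f₂ = f₁ · v/(v − u) ≈ 50201 Hz.
Equivalently f₂ = f₀ · (v + u)/(v − u).
Beat frequency: |f₂ − f₀| = 2u·f₀/(v − u) = 2 × 49.6 × 37353/288.4 ≈ 12848 Hz.

12848 Hz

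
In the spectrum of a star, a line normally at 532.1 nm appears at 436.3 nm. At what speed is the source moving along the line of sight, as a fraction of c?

0.196

λ'/λ₀ = 0.8200 < 1 (blueshift), so the source is approaching.
λ'/λ₀ = √((1 − β)/(1 + β)) for an approaching source ⇒ β = (1 − r²)/(1 + r²) with r = λ'/λ₀.
β = (1 − 0.6723)/(1 + 0.6723) ≈ 0.196.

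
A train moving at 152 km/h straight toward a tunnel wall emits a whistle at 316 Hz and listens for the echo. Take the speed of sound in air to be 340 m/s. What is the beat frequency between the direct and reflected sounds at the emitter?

90 Hz

152 km/h = 42.22 m/s.
The tunnel wall receives the sound from a moving source: f₁ = f₀ · v/(v − v_e) = 316 × 340/297.78 ≈ 360.8 Hz.
On the return leg the train is a moving observer: f₂ = f₁ · (v + v_e)/v = 360.8 × 382.22/340 ≈ 405.6 Hz.
Equivalently f₂ = f₀ · (v + v_e)/(v − v_e).
Beat against the emitted tone: |f₂ − f₀| = 2v_e·f₀/(v − v_e) = 2 × 42.22 × 316/297.78 ≈ 90 Hz.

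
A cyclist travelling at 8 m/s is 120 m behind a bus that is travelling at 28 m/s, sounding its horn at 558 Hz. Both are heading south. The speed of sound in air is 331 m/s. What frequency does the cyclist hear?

The cyclist is behind, so the bus is moving away from it while the cyclist is moving toward the bus.
With source receding and observer approaching, f' = f · (v + v_o)/(v + v_s).
f' = 558 × (331 + 8)/(331 + 28) = 558 × 339/359 ≈ 527 Hz.

527 Hz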